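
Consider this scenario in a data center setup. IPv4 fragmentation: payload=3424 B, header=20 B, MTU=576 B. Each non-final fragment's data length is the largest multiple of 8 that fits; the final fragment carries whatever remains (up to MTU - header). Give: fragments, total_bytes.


Max data per non-final fragment = floor((MTU - header)/8)*8 = floor((576 - 20)/8)*8 = floor(556/8)*8 = 552 B
Final fragment needs no 8-byte alignment: it can carry up to MTU - header = 556 B
Non-final fragments needed = ceil((payload - 556) / 552) = ceil(2868/552) = ceil(5.1957) = 6
Number of fragments = 6 + 1 = 7
Fragment sizes (data): 6 * 552 B + 112 B (last, 112 <= 556 OK)
Total bytes sent = payload + n_frags * header = 3424 + 7*20 = 3424 + 140 = 3564 B

7, 3564


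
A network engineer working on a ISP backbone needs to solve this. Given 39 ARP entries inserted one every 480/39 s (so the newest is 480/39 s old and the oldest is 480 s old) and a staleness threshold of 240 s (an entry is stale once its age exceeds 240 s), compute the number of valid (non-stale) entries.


Ages are k * 480/39 s for k = 1..39 (spacing = 12.3077 s).
Entry k is valid iff k * 480/39 <= 240 iff k <= 39 * 240 / 480 = 19.5000
n_valid = floor(19.5000) = 19
(n_stale = 39 - 19 = 20)

19


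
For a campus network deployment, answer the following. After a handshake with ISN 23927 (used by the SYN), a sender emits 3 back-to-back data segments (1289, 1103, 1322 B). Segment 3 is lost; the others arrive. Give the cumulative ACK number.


SYN uses sequence number 23927; first data byte = ISN + 1 = 23928.
Segment 1: SEQ = 23928, len = 1289 B, covers [23928, 25216]
Segment 2: SEQ = 25217, len = 1103 B, covers [25217, 26319]
Segment 3: SEQ = 26320, len = 1322 B, covers [26320, 27641] [LOST]
In-order data received: bytes [23928, 26319] (segments 1..2).
Segment 3 missing -> gap begins at byte 26320.
Cumulative ACK = next expected in-order byte = 23928 + 1289 + 1103 = 26320

26320


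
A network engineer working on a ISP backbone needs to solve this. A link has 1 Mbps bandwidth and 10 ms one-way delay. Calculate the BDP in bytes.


Given: bandwidth = 1 Mbps, delay = 10 ms
BDP in bits = 1 * 10^6 * 10 / 1000
BDP in bits = 10000
BDP in bytes = 10000 / 8 = 1250

1250


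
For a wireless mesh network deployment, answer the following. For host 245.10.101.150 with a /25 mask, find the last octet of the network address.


Given: IP = 245.10.101.150, prefix = /25
Subnet mask = 255.255.255.128
Last octet of IP: 150
Last octet of mask: 128
Network last octet = 150 AND 128 = 128

128


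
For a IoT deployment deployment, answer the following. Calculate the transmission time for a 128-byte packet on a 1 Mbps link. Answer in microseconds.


Given: packet = 128 bytes, bandwidth = 1 Mbps
Packet in bits = 128 * 8 = 1024 bits
Bandwidth = 1 * 10^6 = 1000000 bps
Time = 1024 / 1000000 seconds
Time in us = 1024 * 10^6 / 1000000 = 1024

1024


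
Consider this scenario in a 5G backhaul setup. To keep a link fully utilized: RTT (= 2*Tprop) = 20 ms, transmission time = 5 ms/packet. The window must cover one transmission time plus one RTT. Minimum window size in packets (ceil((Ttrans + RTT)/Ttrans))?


Given: Ttrans = 5 ms, RTT = 20 ms (= 2 * Tprop, Tprop = 10 ms)
Time until first ACK returns = Ttrans + RTT = 5 + 20 = 25 ms
Need W * Ttrans >= Ttrans + RTT  ->  W >= (Ttrans + RTT) / Ttrans
(Ttrans + RTT) / Ttrans = 25 / 5 = 5
W_min = ceil(5) = 5

5


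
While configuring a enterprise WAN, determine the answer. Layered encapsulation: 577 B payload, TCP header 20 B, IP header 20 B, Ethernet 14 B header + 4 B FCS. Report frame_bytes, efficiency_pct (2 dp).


TCP segment = 577 + 20 = 597 B
IP packet = 597 + 20 = 617 B
Ethernet frame = 617 + 14 + 4 = 635 B
Efficiency = app / frame = 577 / 635 = 0.908661 = 90.8661% -> 90.87% (2 dp)

635, 90.87


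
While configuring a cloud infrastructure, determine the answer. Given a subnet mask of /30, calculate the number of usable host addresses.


Given: subnet mask /30
Host bits = 32 - 30 = 2
Total addresses = 2^2 = 4
Usable hosts = 4 - 2 (network + broadcast) = 2

2


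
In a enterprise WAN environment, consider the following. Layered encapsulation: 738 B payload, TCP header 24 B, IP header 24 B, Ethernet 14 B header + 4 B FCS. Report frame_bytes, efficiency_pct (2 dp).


TCP segment = 738 + 24 = 762 B
IP packet = 762 + 24 = 786 B
Ethernet frame = 786 + 14 + 4 = 804 B
Efficiency = app / frame = 738 / 804 = 0.917910 = 91.7910% -> 91.79% (2 dp)

804, 91.79


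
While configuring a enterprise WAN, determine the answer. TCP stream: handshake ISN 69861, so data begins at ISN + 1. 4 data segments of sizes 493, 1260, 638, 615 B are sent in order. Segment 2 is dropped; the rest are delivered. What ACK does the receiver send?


SYN uses sequence number 69861; first data byte = ISN + 1 = 69862.
Segment 1: SEQ = 69862, len = 493 B, covers [69862, 70354]
Segment 2: SEQ = 70355, len = 1260 B, covers [70355, 71614] [LOST]
Segment 3: SEQ = 71615, len = 638 B, covers [71615, 72252]
Segment 4: SEQ = 72253, len = 615 B, covers [72253, 72867]
In-order data received: bytes [69862, 70354] (segments 1..1).
Segment 2 missing -> gap begins at byte 70355; later segments buffered out of order.
Cumulative ACK = next expected in-order byte = 69862 + 493 = 70355

70355


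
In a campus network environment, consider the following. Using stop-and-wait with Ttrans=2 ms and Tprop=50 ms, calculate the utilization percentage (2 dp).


Given: Ttrans = 2 ms, Tprop = 50 ms
RTT = 2 * Tprop = 2 * 50 = 100 ms
U = Ttrans / (Ttrans + RTT)
U = 2 / (2 + 100)
U = 2 / 102 = 0.019608
U% = 1.96%

1.96


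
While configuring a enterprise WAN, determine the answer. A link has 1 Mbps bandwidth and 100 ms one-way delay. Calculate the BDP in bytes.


Given: bandwidth = 1 Mbps, delay = 100 ms
BDP in bits = 1 * 10^6 * 100 / 1000
BDP in bits = 100000
BDP in bytes = 100000 / 8 = 12500

12500


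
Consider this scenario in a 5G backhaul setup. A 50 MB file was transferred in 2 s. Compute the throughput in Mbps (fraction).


Given: file = 50 MB, time = 2 s
File in Mb = 50 * 8 = 400 Mb
Throughput = 400 / 2 Mbps
Throughput = 200 Mbps

200


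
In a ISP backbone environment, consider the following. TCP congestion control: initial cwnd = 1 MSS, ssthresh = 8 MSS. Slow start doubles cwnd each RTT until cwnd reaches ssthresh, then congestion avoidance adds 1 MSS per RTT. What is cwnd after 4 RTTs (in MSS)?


RTT 0: cwnd = 1 MSS (initial)
RTT 1: cwnd = 2 MSS (slow start, doubled)
RTT 2: cwnd = 4 MSS (slow start, doubled)
RTT 3: cwnd = 8 MSS (slow start, doubled)
RTT 4: cwnd = 9 MSS (congestion avoidance, +1)

9


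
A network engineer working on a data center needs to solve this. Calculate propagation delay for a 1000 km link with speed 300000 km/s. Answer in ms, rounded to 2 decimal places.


Given: distance = 1000 km, speed = 300000 km/s
Delay = distance / speed = 1000 / 300000 seconds
Delay in ms = 1000 * 1000 / 300000
Delay = 3.3333 ms
Rounded to 2 dp = 3.33 ms

3.33


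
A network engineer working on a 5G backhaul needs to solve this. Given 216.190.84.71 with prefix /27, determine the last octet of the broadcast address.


Given: IP = 216.190.84.71, prefix = /27
Host bits = 32 - 27 = 5
Network last octet = 71 AND mask = 64
Host part size = 2^5 - 1 = 31
Broadcast last octet = 64 OR 31 = 95

95


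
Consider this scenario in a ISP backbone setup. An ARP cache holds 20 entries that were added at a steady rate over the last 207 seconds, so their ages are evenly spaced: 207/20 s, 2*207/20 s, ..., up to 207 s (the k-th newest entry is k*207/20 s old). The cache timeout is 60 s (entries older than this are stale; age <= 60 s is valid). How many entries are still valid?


Ages are k * 207/20 s for k = 1..20 (spacing = 10.3500 s).
Entry k is valid iff k * 207/20 <= 60 iff k <= 20 * 60 / 207 = 5.7971
n_valid = floor(5.7971) = 5
(n_stale = 20 - 5 = 15)

5


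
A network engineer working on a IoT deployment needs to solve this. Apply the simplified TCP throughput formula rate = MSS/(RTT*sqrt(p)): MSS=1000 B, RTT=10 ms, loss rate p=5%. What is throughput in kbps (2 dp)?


Given: MSS = 1000 bytes, RTT = 10 ms, loss = 5%
RTT in seconds = 10 / 1000 = 0.01
Loss rate = 5% = 0.05
sqrt(loss) = sqrt(0.05) = 0.223606797750
Throughput (bytes/s) = 1000 / (0.01 * 0.223606797750) = 447213.5955
Throughput (kbps) = 447213.5955 * 8 / 1000 = 3577.708764 -> 3577.71 kbps (2 dp)

3577.71


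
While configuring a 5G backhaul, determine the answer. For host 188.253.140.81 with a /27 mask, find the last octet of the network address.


Given: IP = 188.253.140.81, prefix = /27
Subnet mask = 255.255.255.224
Last octet of IP: 81
Last octet of mask: 224
Network last octet = 81 AND 224 = 64

64


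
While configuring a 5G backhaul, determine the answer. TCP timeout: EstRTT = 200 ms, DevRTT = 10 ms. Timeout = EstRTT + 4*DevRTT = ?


Given: EstRTT = 200 ms, DevRTT = 10 ms
Timeout = EstRTT + 4 * DevRTT
4 * DevRTT = 4 * 10 = 40
Timeout = 200 + 40 = 240 ms

240


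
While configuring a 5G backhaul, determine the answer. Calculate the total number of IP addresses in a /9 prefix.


Given: CIDR prefix /9
Host bits = 32 - 9 = 23
Total addresses = 2^23 = 8388608

8388608


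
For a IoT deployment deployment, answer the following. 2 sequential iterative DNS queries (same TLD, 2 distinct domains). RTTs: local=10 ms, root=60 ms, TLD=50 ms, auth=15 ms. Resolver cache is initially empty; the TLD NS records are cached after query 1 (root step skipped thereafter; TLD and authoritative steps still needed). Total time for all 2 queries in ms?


Lookup 1 (cold cache): local + root + TLD + auth = 10 + 60 + 50 + 15 = 135 ms
Lookups 2..2 (TLD NS cached -> skip root; new domain -> still ask TLD and auth): local + TLD + auth = 10 + 50 + 15 = 75 ms each
Remaining 1 lookups: 1 * 75 = 75 ms
Total = 135 + 75 = 210 ms

210


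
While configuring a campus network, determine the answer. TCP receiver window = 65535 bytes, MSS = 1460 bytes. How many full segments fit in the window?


Given: RWND = 65535 bytes, MSS = 1460 bytes
Full segments = floor(RWND / MSS)
Full segments = floor(65535 / 1460)
Full segments = floor(44.887) = 44

44


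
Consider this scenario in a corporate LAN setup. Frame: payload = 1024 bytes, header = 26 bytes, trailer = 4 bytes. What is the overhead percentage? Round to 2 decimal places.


Given: payload = 1024 B, header = 26 B, trailer = 4 B
Overhead bytes = header + trailer = 26 + 4 = 30
Total frame = payload + overhead = 1024 + 30 = 1054
Overhead % = 30 / 1054 * 100 = 2.8463% -> 2.85% (2 dp)

2.85


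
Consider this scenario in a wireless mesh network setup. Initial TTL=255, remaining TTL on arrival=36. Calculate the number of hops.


Given: initial TTL = 255, received TTL = 36
Hops = initial TTL - received TTL
Hops = 255 - 36 = 219

219


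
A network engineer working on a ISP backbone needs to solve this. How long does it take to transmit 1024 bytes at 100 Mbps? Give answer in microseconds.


Given: packet = 1024 bytes, bandwidth = 100 Mbps
Packet in bits = 1024 * 8 = 8192 bits
Bandwidth = 100 * 10^6 = 100000000 bps
Time = 8192 / 100000000 seconds
Time in us = 8192 * 10^6 / 100000000 = 81.92

81.92


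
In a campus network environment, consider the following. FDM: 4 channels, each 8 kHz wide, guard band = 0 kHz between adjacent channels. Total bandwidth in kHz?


Given: 4 channels, 8 kHz each, guard = 0 kHz
Channel bandwidth = 4 * 8 = 32 kHz
Guard bands = 3 gaps * 0 kHz = 0 kHz
Total = 32 + 0 = 32 kHz

32


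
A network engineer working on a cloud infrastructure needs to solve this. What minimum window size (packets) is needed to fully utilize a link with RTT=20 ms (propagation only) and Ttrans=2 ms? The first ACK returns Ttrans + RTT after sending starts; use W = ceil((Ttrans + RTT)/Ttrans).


Given: Ttrans = 2 ms, RTT = 20 ms (= 2 * Tprop, Tprop = 10 ms)
Time until first ACK returns = Ttrans + RTT = 2 + 20 = 22 ms
Need W * Ttrans >= Ttrans + RTT  ->  W >= (Ttrans + RTT) / Ttrans
(Ttrans + RTT) / Ttrans = 22 / 2 = 11
W_min = ceil(11) = 11

11


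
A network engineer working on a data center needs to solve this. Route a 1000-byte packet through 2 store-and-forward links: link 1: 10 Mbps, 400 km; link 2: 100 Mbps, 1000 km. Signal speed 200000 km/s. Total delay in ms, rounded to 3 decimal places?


Packet = 1000 bytes = 8000 bits. Store-and-forward: sum (t_trans + t_prop) per link.
Link 1: t_trans = 8000/(10*10^6) s = 0.8000 ms; t_prop = 400/200000 s = 2.0000 ms; subtotal = 2.8000 ms
Link 2: t_trans = 8000/(100*10^6) s = 0.0800 ms; t_prop = 1000/200000 s = 5.0000 ms; subtotal = 5.0800 ms
End-to-end = 2.8000 + 5.0800 = 7.8800 ms -> 7.880 ms (3 dp)

7.880


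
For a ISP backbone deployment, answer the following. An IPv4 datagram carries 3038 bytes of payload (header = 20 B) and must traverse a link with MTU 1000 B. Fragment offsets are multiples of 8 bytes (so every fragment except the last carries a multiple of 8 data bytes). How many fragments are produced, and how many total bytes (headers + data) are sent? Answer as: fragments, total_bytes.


Max data per non-final fragment = floor((MTU - header)/8)*8 = floor((1000 - 20)/8)*8 = floor(980/8)*8 = 976 B
Final fragment needs no 8-byte alignment: it can carry up to MTU - header = 980 B
Non-final fragments needed = ceil((payload - 980) / 976) = ceil(2058/976) = ceil(2.1086) = 3
Number of fragments = 3 + 1 = 4
Fragment sizes (data): 3 * 976 B + 110 B (last, 110 <= 980 OK)
Total bytes sent = payload + n_frags * header = 3038 + 4*20 = 3038 + 80 = 3118 B

4, 3118


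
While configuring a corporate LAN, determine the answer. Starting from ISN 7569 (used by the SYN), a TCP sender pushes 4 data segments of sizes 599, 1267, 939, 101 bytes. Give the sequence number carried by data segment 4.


The SYN occupies sequence number ISN = 7569, so the first data byte is ISN + 1 = 7570.
SEQ of data segment i = (ISN + 1) + sum of payload sizes of segments 1..i-1.
Segment 1: SEQ = 7570, payload = 599 bytes
Segment 2: SEQ = 8169, payload = 1267 bytes
Segment 3: SEQ = 9436, payload = 939 bytes
Segment 4: SEQ = 10375, payload = 101 bytes
SEQ of segment 4 = 7570 + 599 + 1267 + 939 = 10375

10375


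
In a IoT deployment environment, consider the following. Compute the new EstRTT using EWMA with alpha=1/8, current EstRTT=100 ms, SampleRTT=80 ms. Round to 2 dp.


Given: EstRTT = 100 ms, SampleRTT = 80 ms, alpha = 1/8
New EstRTT = (1 - alpha) * EstRTT + alpha * SampleRTT
(7/8) * 100 = 87.5
(1/8) * 80 = 10
New EstRTT = 87.5 + 10 = 97.5 ms -> 97.50 ms (2 dp)

97.50


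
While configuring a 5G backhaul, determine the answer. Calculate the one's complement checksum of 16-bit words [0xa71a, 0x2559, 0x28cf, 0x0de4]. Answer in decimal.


Given words: [0xa71a, 0x2559, 0x28cf, 0x0de4]
Step 1: Sum all words
Raw sum = 42778 + 9561 + 10447 + 3556 = 66342
Step 2: Fold carry: (806 + 1) = 807
One's complement = ~807 & 0xFFFF = 64728

64728


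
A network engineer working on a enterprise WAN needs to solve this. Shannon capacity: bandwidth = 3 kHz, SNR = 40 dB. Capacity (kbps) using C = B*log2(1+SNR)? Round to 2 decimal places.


Given: B = 3 kHz, SNR = 40 dB
SNR linear = 10^(40/10) = 10000
1 + SNR = 10001
log2(10001) = 13.2878566418
C = 3 * 1000 * 13.2878566418 = 39863.5699 bps
C = 39.863570 kbps -> 39.86 kbps (2 dp)

39.86


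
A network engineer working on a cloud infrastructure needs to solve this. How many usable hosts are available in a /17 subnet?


Given: subnet mask /17
Host bits = 32 - 17 = 15
Total addresses = 2^15 = 32768
Usable hosts = 32768 - 2 (network + broadcast) = 32766

32766


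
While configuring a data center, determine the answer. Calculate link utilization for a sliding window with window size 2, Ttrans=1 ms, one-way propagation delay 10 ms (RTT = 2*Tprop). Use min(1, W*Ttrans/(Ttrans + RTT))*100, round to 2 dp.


Given: W = 2, Ttrans = 1 ms, RTT = 20 ms (= 2 * Tprop, Tprop = 10 ms)
Cycle time = Ttrans + RTT = 1 + 20 = 21 ms (first packet sent until its ACK returns)
W * Ttrans = 2 * 1 = 2 ms of sending per cycle
W * Ttrans / (Ttrans + RTT) = 2 / 21 = 0.095238
U = min(1, 0.095238) = 0.095238
U% = 9.52%

9.52


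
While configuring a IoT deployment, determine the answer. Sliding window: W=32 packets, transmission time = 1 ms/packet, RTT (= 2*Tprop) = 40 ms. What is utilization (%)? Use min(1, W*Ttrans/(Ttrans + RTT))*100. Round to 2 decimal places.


Given: W = 32, Ttrans = 1 ms, RTT = 40 ms (= 2 * Tprop, Tprop = 20 ms)
Cycle time = Ttrans + RTT = 1 + 40 = 41 ms (first packet sent until its ACK returns)
W * Ttrans = 32 * 1 = 32 ms of sending per cycle
W * Ttrans / (Ttrans + RTT) = 32 / 41 = 0.780488
U = min(1, 0.780488) = 0.780488
U% = 78.05%

78.05


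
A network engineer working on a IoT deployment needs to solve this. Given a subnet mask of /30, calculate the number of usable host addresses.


Given: subnet mask /30
Host bits = 32 - 30 = 2
Total addresses = 2^2 = 4
Usable hosts = 4 - 2 (network + broadcast) = 2

2


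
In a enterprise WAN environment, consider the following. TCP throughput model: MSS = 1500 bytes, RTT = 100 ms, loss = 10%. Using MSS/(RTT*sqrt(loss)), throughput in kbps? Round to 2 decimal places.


Given: MSS = 1500 bytes, RTT = 100 ms, loss = 10%
RTT in seconds = 100 / 1000 = 0.1
Loss rate = 10% = 0.1
sqrt(loss) = sqrt(0.1) = 0.316227766017
Throughput (bytes/s) = 1500 / (0.1 * 0.316227766017) = 47434.1649
Throughput (kbps) = 47434.1649 * 8 / 1000 = 379.473319 -> 379.47 kbps (2 dp)

379.47


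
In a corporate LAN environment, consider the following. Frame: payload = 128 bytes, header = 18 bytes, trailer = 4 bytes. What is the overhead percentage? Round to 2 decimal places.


Given: payload = 128 B, header = 18 B, trailer = 4 B
Overhead bytes = header + trailer = 18 + 4 = 22
Total frame = payload + overhead = 128 + 22 = 150
Overhead % = 22 / 150 * 100 = 14.6667% -> 14.67% (2 dp)

14.67


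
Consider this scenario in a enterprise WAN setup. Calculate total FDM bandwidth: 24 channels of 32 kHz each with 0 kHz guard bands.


Given: 24 channels, 32 kHz each, guard = 0 kHz
Channel bandwidth = 24 * 32 = 768 kHz
Guard bands = 23 gaps * 0 kHz = 0 kHz
Total = 768 + 0 = 768 kHz

768


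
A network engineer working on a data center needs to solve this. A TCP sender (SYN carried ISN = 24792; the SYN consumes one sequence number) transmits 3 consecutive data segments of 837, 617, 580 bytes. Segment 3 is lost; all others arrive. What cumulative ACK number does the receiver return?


SYN uses sequence number 24792; first data byte = ISN + 1 = 24793.
Segment 1: SEQ = 24793, len = 837 B, covers [24793, 25629]
Segment 2: SEQ = 25630, len = 617 B, covers [25630, 26246]
Segment 3: SEQ = 26247, len = 580 B, covers [26247, 26826] [LOST]
In-order data received: bytes [24793, 26246] (segments 1..2).
Segment 3 missing -> gap begins at byte 26247.
Cumulative ACK = next expected in-order byte = 24793 + 837 + 617 = 26247

26247


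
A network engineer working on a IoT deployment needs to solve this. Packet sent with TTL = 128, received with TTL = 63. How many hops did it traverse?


Given: initial TTL = 128, received TTL = 63
Hops = initial TTL - received TTL
Hops = 128 - 63 = 65

65


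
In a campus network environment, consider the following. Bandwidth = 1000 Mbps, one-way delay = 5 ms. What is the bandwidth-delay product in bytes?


Given: bandwidth = 1000 Mbps, delay = 5 ms
BDP in bits = 1000 * 10^6 * 5 / 1000
BDP in bits = 5000000
BDP in bytes = 5000000 / 8 = 625000

625000


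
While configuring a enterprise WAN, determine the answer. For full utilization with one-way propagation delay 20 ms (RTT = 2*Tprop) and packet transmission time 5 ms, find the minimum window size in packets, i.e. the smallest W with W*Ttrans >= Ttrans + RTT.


Given: Ttrans = 5 ms, RTT = 40 ms (= 2 * Tprop, Tprop = 20 ms)
Time until first ACK returns = Ttrans + RTT = 5 + 40 = 45 ms
Need W * Ttrans >= Ttrans + RTT  ->  W >= (Ttrans + RTT) / Ttrans
(Ttrans + RTT) / Ttrans = 45 / 5 = 9
W_min = ceil(9) = 9

9


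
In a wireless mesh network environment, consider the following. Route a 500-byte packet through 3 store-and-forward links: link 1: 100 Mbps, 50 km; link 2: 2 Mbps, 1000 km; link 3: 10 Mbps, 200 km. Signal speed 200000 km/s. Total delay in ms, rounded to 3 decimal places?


Packet = 500 bytes = 4000 bits. Store-and-forward: sum (t_trans + t_prop) per link.
Link 1: t_trans = 4000/(100*10^6) s = 0.0400 ms; t_prop = 50/200000 s = 0.2500 ms; subtotal = 0.2900 ms
Link 2: t_trans = 4000/(2*10^6) s = 2.0000 ms; t_prop = 1000/200000 s = 5.0000 ms; subtotal = 7.0000 ms
Link 3: t_trans = 4000/(10*10^6) s = 0.4000 ms; t_prop = 200/200000 s = 1.0000 ms; subtotal = 1.4000 ms
End-to-end = 0.2900 + 7.0000 + 1.4000 = 8.6900 ms -> 8.690 ms (3 dp)

8.690


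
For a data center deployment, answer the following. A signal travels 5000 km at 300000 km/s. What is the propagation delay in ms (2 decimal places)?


Given: distance = 5000 km, speed = 300000 km/s
Delay = distance / speed = 5000 / 300000 seconds
Delay in ms = 5000 * 1000 / 300000
Delay = 16.6667 ms
Rounded to 2 dp = 16.67 ms

16.67


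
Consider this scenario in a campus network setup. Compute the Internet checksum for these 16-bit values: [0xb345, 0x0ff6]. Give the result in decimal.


Given words: [0xb345, 0x0ff6]
Step 1: Sum all words
Raw sum = 45893 + 4086 = 49979
One's complement = ~49979 & 0xFFFF = 15556

15556


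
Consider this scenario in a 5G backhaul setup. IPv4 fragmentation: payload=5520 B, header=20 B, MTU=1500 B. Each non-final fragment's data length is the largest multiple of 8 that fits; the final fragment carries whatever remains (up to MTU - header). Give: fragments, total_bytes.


Max data per non-final fragment = floor((MTU - header)/8)*8 = floor((1500 - 20)/8)*8 = floor(1480/8)*8 = 1480 B
Final fragment needs no 8-byte alignment: it can carry up to MTU - header = 1480 B
Non-final fragments needed = ceil((payload - 1480) / 1480) = ceil(4040/1480) = ceil(2.7297) = 3
Number of fragments = 3 + 1 = 4
Fragment sizes (data): 3 * 1480 B + 1080 B (last, 1080 <= 1480 OK)
Total bytes sent = payload + n_frags * header = 5520 + 4*20 = 5520 + 80 = 5600 B

4, 5600


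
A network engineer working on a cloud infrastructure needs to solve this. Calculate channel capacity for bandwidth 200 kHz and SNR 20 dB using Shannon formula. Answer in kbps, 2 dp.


Given: B = 200 kHz, SNR = 20 dB
SNR linear = 10^(20/10) = 100
1 + SNR = 101
log2(101) = 6.6582114828
C = 200 * 1000 * 6.6582114828 = 1331642.2966 bps
C = 1331.642297 kbps -> 1331.64 kbps (2 dp)

1331.64


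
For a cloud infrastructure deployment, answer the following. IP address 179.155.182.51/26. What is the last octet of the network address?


Given: IP = 179.155.182.51, prefix = /26
Subnet mask = 255.255.255.192
Last octet of IP: 51
Last octet of mask: 192
Network last octet = 51 AND 192 = 0

0


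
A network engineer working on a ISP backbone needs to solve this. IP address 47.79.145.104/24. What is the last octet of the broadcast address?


Given: IP = 47.79.145.104, prefix = /24
Host bits = 32 - 24 = 8
Network last octet = 104 AND mask = 0
Host part size = 2^8 - 1 = 255
Broadcast last octet = 0 OR 255 = 255

255


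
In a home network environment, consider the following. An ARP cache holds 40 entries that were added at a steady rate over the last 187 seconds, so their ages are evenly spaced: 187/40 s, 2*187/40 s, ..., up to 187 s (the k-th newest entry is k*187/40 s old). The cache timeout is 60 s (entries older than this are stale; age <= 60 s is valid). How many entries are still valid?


Ages are k * 187/40 s for k = 1..40 (spacing = 4.6750 s).
Entry k is valid iff k * 187/40 <= 60 iff k <= 40 * 60 / 187 = 12.8342
n_valid = floor(12.8342) = 12
(n_stale = 40 - 12 = 28)

12


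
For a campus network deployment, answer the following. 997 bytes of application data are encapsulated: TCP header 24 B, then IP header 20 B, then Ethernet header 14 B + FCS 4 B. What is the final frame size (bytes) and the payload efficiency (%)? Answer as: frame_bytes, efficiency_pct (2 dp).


TCP segment = 997 + 24 = 1021 B
IP packet = 1021 + 20 = 1041 B
Ethernet frame = 1041 + 14 + 4 = 1059 B
Efficiency = app / frame = 997 / 1059 = 0.941454 = 94.1454% -> 94.15% (2 dp)

1059, 94.15


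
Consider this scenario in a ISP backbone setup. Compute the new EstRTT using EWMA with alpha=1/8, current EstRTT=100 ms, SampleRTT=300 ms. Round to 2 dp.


Given: EstRTT = 100 ms, SampleRTT = 300 ms, alpha = 1/8
New EstRTT = (1 - alpha) * EstRTT + alpha * SampleRTT
(7/8) * 100 = 87.5
(1/8) * 300 = 37.5
New EstRTT = 87.5 + 37.5 = 125 ms -> 125.00 ms (2 dp)

125.00


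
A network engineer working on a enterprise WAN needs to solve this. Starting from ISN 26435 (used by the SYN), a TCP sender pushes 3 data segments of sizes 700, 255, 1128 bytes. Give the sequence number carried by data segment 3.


The SYN occupies sequence number ISN = 26435, so the first data byte is ISN + 1 = 26436.
SEQ of data segment i = (ISN + 1) + sum of payload sizes of segments 1..i-1.
Segment 1: SEQ = 26436, payload = 700 bytes
Segment 2: SEQ = 27136, payload = 255 bytes
Segment 3: SEQ = 27391, payload = 1128 bytes
SEQ of segment 3 = 26436 + 700 + 255 = 27391

27391


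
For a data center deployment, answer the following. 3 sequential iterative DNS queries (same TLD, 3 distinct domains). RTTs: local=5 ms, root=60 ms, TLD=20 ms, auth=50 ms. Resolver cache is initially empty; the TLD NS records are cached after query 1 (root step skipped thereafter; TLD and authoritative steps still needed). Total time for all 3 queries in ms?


Lookup 1 (cold cache): local + root + TLD + auth = 5 + 60 + 20 + 50 = 135 ms
Lookups 2..3 (TLD NS cached -> skip root; new domain -> still ask TLD and auth): local + TLD + auth = 5 + 20 + 50 = 75 ms each
Remaining 2 lookups: 2 * 75 = 150 ms
Total = 135 + 150 = 285 ms

285


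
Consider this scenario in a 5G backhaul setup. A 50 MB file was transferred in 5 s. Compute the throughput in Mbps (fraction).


Given: file = 50 MB, time = 5 s
File in Mb = 50 * 8 = 400 Mb
Throughput = 400 / 5 Mbps
Throughput = 80 Mbps

80


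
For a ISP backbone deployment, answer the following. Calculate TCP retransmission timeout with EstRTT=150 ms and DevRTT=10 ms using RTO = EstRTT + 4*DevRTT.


Given: EstRTT = 150 ms, DevRTT = 10 ms
Timeout = EstRTT + 4 * DevRTT
4 * DevRTT = 4 * 10 = 40
Timeout = 150 + 40 = 190 ms

190


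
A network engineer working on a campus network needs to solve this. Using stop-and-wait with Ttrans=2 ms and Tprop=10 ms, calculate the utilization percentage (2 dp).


Given: Ttrans = 2 ms, Tprop = 10 ms
RTT = 2 * Tprop = 2 * 10 = 20 ms
U = Ttrans / (Ttrans + RTT)
U = 2 / (2 + 20)
U = 2 / 22 = 0.090909
U% = 9.09%

9.09


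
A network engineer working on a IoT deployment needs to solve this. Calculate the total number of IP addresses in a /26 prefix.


Given: CIDR prefix /26
Host bits = 32 - 26 = 6
Total addresses = 2^6 = 64

64


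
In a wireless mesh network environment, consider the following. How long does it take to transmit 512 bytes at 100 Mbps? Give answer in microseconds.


Given: packet = 512 bytes, bandwidth = 100 Mbps
Packet in bits = 512 * 8 = 4096 bits
Bandwidth = 100 * 10^6 = 100000000 bps
Time = 4096 / 100000000 seconds
Time in us = 4096 * 10^6 / 100000000 = 40.96

40.96


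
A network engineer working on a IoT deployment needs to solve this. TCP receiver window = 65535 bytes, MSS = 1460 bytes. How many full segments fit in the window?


Given: RWND = 65535 bytes, MSS = 1460 bytes
Full segments = floor(RWND / MSS)
Full segments = floor(65535 / 1460)
Full segments = floor(44.887) = 44

44


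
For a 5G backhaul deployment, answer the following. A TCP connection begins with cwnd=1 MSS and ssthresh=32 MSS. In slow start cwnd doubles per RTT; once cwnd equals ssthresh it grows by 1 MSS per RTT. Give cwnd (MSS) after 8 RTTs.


RTT 0: cwnd = 1 MSS (initial)
RTT 1: cwnd = 2 MSS (slow start, doubled)
RTT 2: cwnd = 4 MSS (slow start, doubled)
RTT 3: cwnd = 8 MSS (slow start, doubled)
RTT 4: cwnd = 16 MSS (slow start, doubled)
RTT 5: cwnd = 32 MSS (slow start, doubled)
RTT 6: cwnd = 33 MSS (congestion avoidance, +1)
RTT 7: cwnd = 34 MSS (congestion avoidance, +1)
RTT 8: cwnd = 35 MSS (congestion avoidance, +1)

35


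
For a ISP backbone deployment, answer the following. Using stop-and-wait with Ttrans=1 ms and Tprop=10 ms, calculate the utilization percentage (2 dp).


Given: Ttrans = 1 ms, Tprop = 10 ms
RTT = 2 * Tprop = 2 * 10 = 20 ms
U = Ttrans / (Ttrans + RTT)
U = 1 / (1 + 20)
U = 1 / 21 = 0.047619
U% = 4.76%

4.76


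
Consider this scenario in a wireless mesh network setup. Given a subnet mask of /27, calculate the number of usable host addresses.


Given: subnet mask /27
Host bits = 32 - 27 = 5
Total addresses = 2^5 = 32
Usable hosts = 32 - 2 (network + broadcast) = 30

30


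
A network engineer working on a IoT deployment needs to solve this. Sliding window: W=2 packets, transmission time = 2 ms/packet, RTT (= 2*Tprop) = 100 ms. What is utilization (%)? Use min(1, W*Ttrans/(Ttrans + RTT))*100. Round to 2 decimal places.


Given: W = 2, Ttrans = 2 ms, RTT = 100 ms (= 2 * Tprop, Tprop = 50 ms)
Cycle time = Ttrans + RTT = 2 + 100 = 102 ms (first packet sent until its ACK returns)
W * Ttrans = 2 * 2 = 4 ms of sending per cycle
W * Ttrans / (Ttrans + RTT) = 4 / 102 = 0.039216
U = min(1, 0.039216) = 0.039216
U% = 3.92%

3.92


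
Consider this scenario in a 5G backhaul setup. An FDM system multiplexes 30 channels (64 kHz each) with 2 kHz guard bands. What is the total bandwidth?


Given: 30 channels, 64 kHz each, guard = 2 kHz
Channel bandwidth = 30 * 64 = 1920 kHz
Guard bands = 29 gaps * 2 kHz = 58 kHz
Total = 1920 + 58 = 1978 kHz

1978


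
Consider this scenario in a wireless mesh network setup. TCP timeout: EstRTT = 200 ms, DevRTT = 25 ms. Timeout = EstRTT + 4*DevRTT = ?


Given: EstRTT = 200 ms, DevRTT = 25 ms
Timeout = EstRTT + 4 * DevRTT
4 * DevRTT = 4 * 25 = 100
Timeout = 200 + 100 = 300 ms

300


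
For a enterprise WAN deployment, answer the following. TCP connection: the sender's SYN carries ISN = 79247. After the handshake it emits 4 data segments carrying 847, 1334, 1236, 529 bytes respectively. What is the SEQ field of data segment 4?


The SYN occupies sequence number ISN = 79247, so the first data byte is ISN + 1 = 79248.
SEQ of data segment i = (ISN + 1) + sum of payload sizes of segments 1..i-1.
Segment 1: SEQ = 79248, payload = 847 bytes
Segment 2: SEQ = 80095, payload = 1334 bytes
Segment 3: SEQ = 81429, payload = 1236 bytes
Segment 4: SEQ = 82665, payload = 529 bytes
SEQ of segment 4 = 79248 + 847 + 1334 + 1236 = 82665

82665


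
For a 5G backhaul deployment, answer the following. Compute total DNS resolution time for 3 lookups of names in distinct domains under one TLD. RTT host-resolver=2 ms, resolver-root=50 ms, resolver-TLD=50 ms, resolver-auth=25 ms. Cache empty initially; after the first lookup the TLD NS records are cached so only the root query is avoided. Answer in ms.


Lookup 1 (cold cache): local + root + TLD + auth = 2 + 50 + 50 + 25 = 127 ms
Lookups 2..3 (TLD NS cached -> skip root; new domain -> still ask TLD and auth): local + TLD + auth = 2 + 50 + 25 = 77 ms each
Remaining 2 lookups: 2 * 77 = 154 ms
Total = 127 + 154 = 281 ms

281


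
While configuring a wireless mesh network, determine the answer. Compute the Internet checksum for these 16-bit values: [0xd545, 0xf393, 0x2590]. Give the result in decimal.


Given words: [0xd545, 0xf393, 0x2590]
Step 1: Sum all words
Raw sum = 54597 + 62355 + 9616 = 126568
Step 2: Fold carry: (61032 + 1) = 61033
One's complement = ~61033 & 0xFFFF = 4502

4502


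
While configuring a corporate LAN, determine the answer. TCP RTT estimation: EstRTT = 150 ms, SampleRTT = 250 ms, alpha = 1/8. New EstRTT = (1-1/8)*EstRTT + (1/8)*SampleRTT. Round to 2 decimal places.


Given: EstRTT = 150 ms, SampleRTT = 250 ms, alpha = 1/8
New EstRTT = (1 - alpha) * EstRTT + alpha * SampleRTT
(7/8) * 150 = 131.25
(1/8) * 250 = 31.25
New EstRTT = 131.25 + 31.25 = 162.5 ms -> 162.50 ms (2 dp)

162.50


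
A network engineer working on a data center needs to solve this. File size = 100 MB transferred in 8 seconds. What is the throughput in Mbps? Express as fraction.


Given: file = 100 MB, time = 8 s
File in Mb = 100 * 8 = 800 Mb
Throughput = 800 / 8 Mbps
Throughput = 100 Mbps

100


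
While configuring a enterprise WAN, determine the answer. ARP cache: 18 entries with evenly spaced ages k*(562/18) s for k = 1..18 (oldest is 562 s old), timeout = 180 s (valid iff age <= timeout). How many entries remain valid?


Ages are k * 562/18 s for k = 1..18 (spacing = 31.2222 s).
Entry k is valid iff k * 562/18 <= 180 iff k <= 18 * 180 / 562 = 5.7651
n_valid = floor(5.7651) = 5
(n_stale = 18 - 5 = 13)

5


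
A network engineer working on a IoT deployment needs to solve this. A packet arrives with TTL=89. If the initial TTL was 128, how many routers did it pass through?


Given: initial TTL = 128, received TTL = 89
Hops = initial TTL - received TTL
Hops = 128 - 89 = 39

39


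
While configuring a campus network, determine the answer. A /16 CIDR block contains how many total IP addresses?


Given: CIDR prefix /16
Host bits = 32 - 16 = 16
Total addresses = 2^16 = 65536

65536


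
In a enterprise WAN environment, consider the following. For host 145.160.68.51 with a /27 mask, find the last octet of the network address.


Given: IP = 145.160.68.51, prefix = /27
Subnet mask = 255.255.255.224
Last octet of IP: 51
Last octet of mask: 224
Network last octet = 51 AND 224 = 32

32


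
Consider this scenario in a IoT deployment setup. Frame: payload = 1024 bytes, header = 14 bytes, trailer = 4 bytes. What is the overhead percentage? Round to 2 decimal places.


Given: payload = 1024 B, header = 14 B, trailer = 4 B
Overhead bytes = header + trailer = 14 + 4 = 18
Total frame = payload + overhead = 1024 + 18 = 1042
Overhead % = 18 / 1042 * 100 = 1.7274% -> 1.73% (2 dp)

1.73


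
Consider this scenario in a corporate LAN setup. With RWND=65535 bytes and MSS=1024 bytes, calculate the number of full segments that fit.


Given: RWND = 65535 bytes, MSS = 1024 bytes
Full segments = floor(RWND / MSS)
Full segments = floor(65535 / 1024)
Full segments = floor(63.999) = 63

63


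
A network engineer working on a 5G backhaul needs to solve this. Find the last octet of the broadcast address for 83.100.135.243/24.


Given: IP = 83.100.135.243, prefix = /24
Host bits = 32 - 24 = 8
Network last octet = 243 AND mask = 0
Host part size = 2^8 - 1 = 255
Broadcast last octet = 0 OR 255 = 255

255


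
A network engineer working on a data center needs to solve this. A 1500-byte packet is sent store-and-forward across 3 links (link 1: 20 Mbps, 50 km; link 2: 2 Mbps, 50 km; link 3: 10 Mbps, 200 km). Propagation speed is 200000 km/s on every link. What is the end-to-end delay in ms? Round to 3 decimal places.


Packet = 1500 bytes = 12000 bits. Store-and-forward: sum (t_trans + t_prop) per link.
Link 1: t_trans = 12000/(20*10^6) s = 0.6000 ms; t_prop = 50/200000 s = 0.2500 ms; subtotal = 0.8500 ms
Link 2: t_trans = 12000/(2*10^6) s = 6.0000 ms; t_prop = 50/200000 s = 0.2500 ms; subtotal = 6.2500 ms
Link 3: t_trans = 12000/(10*10^6) s = 1.2000 ms; t_prop = 200/200000 s = 1.0000 ms; subtotal = 2.2000 ms
End-to-end = 0.8500 + 6.2500 + 2.2000 = 9.3000 ms -> 9.300 ms (3 dp)

9.300


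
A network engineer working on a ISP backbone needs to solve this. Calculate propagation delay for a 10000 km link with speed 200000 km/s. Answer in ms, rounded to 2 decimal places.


Given: distance = 10000 km, speed = 200000 km/s
Delay = distance / speed = 10000 / 200000 seconds
Delay in ms = 10000 * 1000 / 200000
Delay = 50.0000 ms
Rounded to 2 dp = 50.00 ms

50.00


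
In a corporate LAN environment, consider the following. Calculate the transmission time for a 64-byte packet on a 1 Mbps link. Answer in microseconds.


Given: packet = 64 bytes, bandwidth = 1 Mbps
Packet in bits = 64 * 8 = 512 bits
Bandwidth = 1 * 10^6 = 1000000 bps
Time = 512 / 1000000 seconds
Time in us = 512 * 10^6 / 1000000 = 512

512


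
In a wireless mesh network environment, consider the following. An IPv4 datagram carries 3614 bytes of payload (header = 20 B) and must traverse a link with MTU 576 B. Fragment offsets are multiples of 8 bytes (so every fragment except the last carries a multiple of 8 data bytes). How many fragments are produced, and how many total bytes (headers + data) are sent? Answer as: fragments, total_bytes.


Max data per non-final fragment = floor((MTU - header)/8)*8 = floor((576 - 20)/8)*8 = floor(556/8)*8 = 552 B
Final fragment needs no 8-byte alignment: it can carry up to MTU - header = 556 B
Non-final fragments needed = ceil((payload - 556) / 552) = ceil(3058/552) = ceil(5.5399) = 6
Number of fragments = 6 + 1 = 7
Fragment sizes (data): 6 * 552 B + 302 B (last, 302 <= 556 OK)
Total bytes sent = payload + n_frags * header = 3614 + 7*20 = 3614 + 140 = 3754 B

7, 3754


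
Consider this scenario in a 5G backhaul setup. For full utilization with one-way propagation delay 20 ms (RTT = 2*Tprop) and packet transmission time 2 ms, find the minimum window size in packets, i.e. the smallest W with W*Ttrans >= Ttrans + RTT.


Given: Ttrans = 2 ms, RTT = 40 ms (= 2 * Tprop, Tprop = 20 ms)
Time until first ACK returns = Ttrans + RTT = 2 + 40 = 42 ms
Need W * Ttrans >= Ttrans + RTT  ->  W >= (Ttrans + RTT) / Ttrans
(Ttrans + RTT) / Ttrans = 42 / 2 = 21
W_min = ceil(21) = 21

21


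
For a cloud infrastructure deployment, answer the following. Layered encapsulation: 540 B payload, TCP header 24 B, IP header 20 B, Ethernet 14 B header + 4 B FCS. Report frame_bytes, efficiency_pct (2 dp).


TCP segment = 540 + 24 = 564 B
IP packet = 564 + 20 = 584 B
Ethernet frame = 584 + 14 + 4 = 602 B
Efficiency = app / frame = 540 / 602 = 0.897010 = 89.7010% -> 89.70% (2 dp)

602, 89.70


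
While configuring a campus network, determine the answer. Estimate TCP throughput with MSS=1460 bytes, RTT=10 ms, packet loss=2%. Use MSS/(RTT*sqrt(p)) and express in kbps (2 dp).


Given: MSS = 1460 bytes, RTT = 10 ms, loss = 2%
RTT in seconds = 10 / 1000 = 0.01
Loss rate = 2% = 0.02
sqrt(loss) = sqrt(0.02) = 0.141421356237
Throughput (bytes/s) = 1460 / (0.01 * 0.141421356237) = 1032375.9005
Throughput (kbps) = 1032375.9005 * 8 / 1000 = 8259.007204 -> 8259.01 kbps (2 dp)

8259.01


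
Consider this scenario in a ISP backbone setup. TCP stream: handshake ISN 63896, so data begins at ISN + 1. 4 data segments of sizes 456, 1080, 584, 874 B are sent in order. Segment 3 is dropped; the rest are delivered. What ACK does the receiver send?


SYN uses sequence number 63896; first data byte = ISN + 1 = 63897.
Segment 1: SEQ = 63897, len = 456 B, covers [63897, 64352]
Segment 2: SEQ = 64353, len = 1080 B, covers [64353, 65432]
Segment 3: SEQ = 65433, len = 584 B, covers [65433, 66016] [LOST]
Segment 4: SEQ = 66017, len = 874 B, covers [66017, 66890]
In-order data received: bytes [63897, 65432] (segments 1..2).
Segment 3 missing -> gap begins at byte 65433; later segments buffered out of order.
Cumulative ACK = next expected in-order byte = 63897 + 456 + 1080 = 65433

65433


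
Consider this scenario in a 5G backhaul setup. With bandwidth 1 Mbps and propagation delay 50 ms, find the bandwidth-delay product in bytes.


Given: bandwidth = 1 Mbps, delay = 50 ms
BDP in bits = 1 * 10^6 * 50 / 1000
BDP in bits = 50000
BDP in bytes = 50000 / 8 = 6250

6250


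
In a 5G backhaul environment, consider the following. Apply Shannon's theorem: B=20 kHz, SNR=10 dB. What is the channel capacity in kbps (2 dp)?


Given: B = 20 kHz, SNR = 10 dB
SNR linear = 10^(10/10) = 10
1 + SNR = 11
log2(11) = 3.4594316186
C = 20 * 1000 * 3.4594316186 = 69188.6324 bps
C = 69.188632 kbps -> 69.19 kbps (2 dp)

69.19


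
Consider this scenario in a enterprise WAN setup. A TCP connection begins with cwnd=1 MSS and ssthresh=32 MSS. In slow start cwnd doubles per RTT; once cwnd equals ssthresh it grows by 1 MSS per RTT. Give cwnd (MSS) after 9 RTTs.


RTT 0: cwnd = 1 MSS (initial)
RTT 1: cwnd = 2 MSS (slow start, doubled)
RTT 2: cwnd = 4 MSS (slow start, doubled)
RTT 3: cwnd = 8 MSS (slow start, doubled)
RTT 4: cwnd = 16 MSS (slow start, doubled)
RTT 5: cwnd = 32 MSS (slow start, doubled)
RTT 6: cwnd = 33 MSS (congestion avoidance, +1)
RTT 7: cwnd = 34 MSS (congestion avoidance, +1)
RTT 8: cwnd = 35 MSS (congestion avoidance, +1)
RTT 9: cwnd = 36 MSS (congestion avoidance, +1)

36
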